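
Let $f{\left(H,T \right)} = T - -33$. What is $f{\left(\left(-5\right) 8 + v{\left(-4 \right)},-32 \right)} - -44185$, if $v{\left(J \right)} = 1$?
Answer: $44186$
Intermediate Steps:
$f{\left(H,T \right)} = 33 + T$ ($f{\left(H,T \right)} = T + 33 = 33 + T$)
$f{\left(\left(-5\right) 8 + v{\left(-4 \right)},-32 \right)} - -44185 = \left(33 - 32\right) - -44185 = 1 + 44185 = 44186$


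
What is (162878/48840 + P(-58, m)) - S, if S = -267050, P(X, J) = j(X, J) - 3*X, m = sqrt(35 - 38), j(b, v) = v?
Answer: 6525691519/24420 + I*sqrt(3) ≈ 2.6723e+5 + 1.732*I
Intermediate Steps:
m = I*sqrt(3) (m = sqrt(-3) = I*sqrt(3) ≈ 1.732*I)
P(X, J) = J - 3*X
(162878/48840 + P(-58, m)) - S = (162878/48840 + (I*sqrt(3) - 3*(-58))) - 1*(-267050) = (162878*(1/48840) + (I*sqrt(3) + 174)) + 267050 = (81439/24420 + (174 + I*sqrt(3))) + 267050 = (4330519/24420 + I*sqrt(3)) + 267050 = 6525691519/24420 + I*sqrt(3)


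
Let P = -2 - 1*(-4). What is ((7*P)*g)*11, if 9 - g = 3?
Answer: 924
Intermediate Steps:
g = 6 (g = 9 - 1*3 = 9 - 3 = 6)
P = 2 (P = -2 + 4 = 2)
((7*P)*g)*11 = ((7*2)*6)*11 = (14*6)*11 = 84*11 = 924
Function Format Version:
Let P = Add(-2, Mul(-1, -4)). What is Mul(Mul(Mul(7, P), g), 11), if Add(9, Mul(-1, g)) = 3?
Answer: 924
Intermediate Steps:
g = 6 (g = Add(9, Mul(-1, 3)) = Add(9, -3) = 6)
P = 2 (P = Add(-2, 4) = 2)
Mul(Mul(Mul(7, P), g), 11) = Mul(Mul(Mul(7, 2), 6), 11) = Mul(Mul(14, 6), 11) = Mul(84, 11) = 924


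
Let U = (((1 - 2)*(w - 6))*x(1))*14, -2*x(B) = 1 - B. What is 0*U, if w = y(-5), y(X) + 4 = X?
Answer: 0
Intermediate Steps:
y(X) = -4 + X
w = -9 (w = -4 - 5 = -9)
x(B) = -1/2 + B/2 (x(B) = -(1 - B)/2 = -1/2 + B/2)
U = 0 (U = (((1 - 2)*(-9 - 6))*(-1/2 + (1/2)*1))*14 = ((-1*(-15))*(-1/2 + 1/2))*14 = (15*0)*14 = 0*14 = 0)
0*U = 0*0 = 0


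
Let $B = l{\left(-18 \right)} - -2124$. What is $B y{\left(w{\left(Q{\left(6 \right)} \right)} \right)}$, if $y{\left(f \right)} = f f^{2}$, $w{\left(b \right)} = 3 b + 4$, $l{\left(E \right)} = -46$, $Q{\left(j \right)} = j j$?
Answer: $2919440384$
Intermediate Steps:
$Q{\left(j \right)} = j^{2}$
$B = 2078$ ($B = -46 - -2124 = -46 + 2124 = 2078$)
$w{\left(b \right)} = 4 + 3 b$
$y{\left(f \right)} = f^{3}$
$B y{\left(w{\left(Q{\left(6 \right)} \right)} \right)} = 2078 \left(4 + 3 \cdot 6^{2}\right)^{3} = 2078 \left(4 + 3 \cdot 36\right)^{3} = 2078 \left(4 + 108\right)^{3} = 2078 \cdot 112^{3} = 2078 \cdot 1404928 = 2919440384$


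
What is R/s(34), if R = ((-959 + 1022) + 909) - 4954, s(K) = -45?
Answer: 3982/45 ≈ 88.489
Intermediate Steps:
R = -3982 (R = (63 + 909) - 4954 = 972 - 4954 = -3982)
R/s(34) = -3982/(-45) = -3982*(-1/45) = 3982/45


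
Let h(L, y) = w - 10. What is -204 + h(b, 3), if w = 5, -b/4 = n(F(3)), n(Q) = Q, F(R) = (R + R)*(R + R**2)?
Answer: -209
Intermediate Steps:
F(R) = 2*R*(R + R**2) (F(R) = (2*R)*(R + R**2) = 2*R*(R + R**2))
b = -288 (b = -8*3**2*(1 + 3) = -8*9*4 = -4*72 = -288)
h(L, y) = -5 (h(L, y) = 5 - 10 = -5)
-204 + h(b, 3) = -204 - 5 = -209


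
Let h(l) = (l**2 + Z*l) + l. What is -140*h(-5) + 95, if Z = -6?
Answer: -6905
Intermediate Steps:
h(l) = l**2 - 5*l (h(l) = (l**2 - 6*l) + l = l**2 - 5*l)
-140*h(-5) + 95 = -(-700)*(-5 - 5) + 95 = -(-700)*(-10) + 95 = -140*50 + 95 = -7000 + 95 = -6905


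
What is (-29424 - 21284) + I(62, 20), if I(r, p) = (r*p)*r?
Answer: 26172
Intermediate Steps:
I(r, p) = p*r² (I(r, p) = (p*r)*r = p*r²)
(-29424 - 21284) + I(62, 20) = (-29424 - 21284) + 20*62² = -50708 + 20*3844 = -50708 + 76880 = 26172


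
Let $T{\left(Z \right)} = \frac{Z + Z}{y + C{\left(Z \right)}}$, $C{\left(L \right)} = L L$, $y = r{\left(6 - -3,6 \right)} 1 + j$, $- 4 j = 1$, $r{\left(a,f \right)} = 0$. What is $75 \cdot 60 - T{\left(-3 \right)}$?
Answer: $\frac{157524}{35} \approx 4500.7$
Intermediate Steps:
$j = - \frac{1}{4}$ ($j = \left(- \frac{1}{4}\right) 1 = - \frac{1}{4} \approx -0.25$)
$y = - \frac{1}{4}$ ($y = 0 \cdot 1 - \frac{1}{4} = 0 - \frac{1}{4} = - \frac{1}{4} \approx -0.25$)
$C{\left(L \right)} = L^{2}$
$T{\left(Z \right)} = \frac{2 Z}{- \frac{1}{4} + Z^{2}}$ ($T{\left(Z \right)} = \frac{Z + Z}{- \frac{1}{4} + Z^{2}} = \frac{2 Z}{- \frac{1}{4} + Z^{2}}$)
$75 \cdot 60 - T{\left(-3 \right)} = 75 \cdot 60 - 8 \left(-3\right) \frac{1}{-1 + 4 \left(-3\right)^{2}} = 4500 - 8 \left(-3\right) \frac{1}{-1 + 4 \cdot 9} = 4500 - 8 \left(-3\right) \frac{1}{-1 + 36} = 4500 - 8 \left(-3\right) \frac{1}{35} = 4500 - - \frac{24}{35} = 4500 + \frac{24}{35} = \frac{157524}{35}$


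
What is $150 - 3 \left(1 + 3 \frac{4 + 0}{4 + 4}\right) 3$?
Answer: $-3375$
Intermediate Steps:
$150 - 3 \left(1 + 3 \frac{4 + 0}{4 + 4}\right) 3 = 150 - 3 \left(1 + 3 \cdot \frac{4}{8}\right) 3 = 150 - 3 \left(1 + 3 \cdot 4 \cdot \frac{1}{8}\right) 3 = 150 - 3 \left(1 + 3 \cdot \frac{1}{2}\right) 3 = 150 - 3 \left(1 + \frac{3}{2}\right) 3 = 150 \left(-3\right) \frac{5}{2} \cdot 3 = 150 \left(\left(- \frac{15}{2}\right) 3\right) = 150 \left(- \frac{45}{2}\right) = -3375$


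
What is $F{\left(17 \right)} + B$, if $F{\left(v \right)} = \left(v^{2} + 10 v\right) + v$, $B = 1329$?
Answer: $1805$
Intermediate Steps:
$F{\left(v \right)} = v^{2} + 11 v$
$F{\left(17 \right)} + B = 17 \left(11 + 17\right) + 1329 = 17 \cdot 28 + 1329 = 476 + 1329 = 1805$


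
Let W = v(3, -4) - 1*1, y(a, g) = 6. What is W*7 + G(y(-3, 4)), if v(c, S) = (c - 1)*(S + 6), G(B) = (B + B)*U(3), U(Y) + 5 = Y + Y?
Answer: 33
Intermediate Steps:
U(Y) = -5 + 2*Y (U(Y) = -5 + (Y + Y) = -5 + 2*Y)
G(B) = 2*B (G(B) = (B + B)*(-5 + 2*3) = (2*B)*(-5 + 6) = (2*B)*1 = 2*B)
v(c, S) = (-1 + c)*(6 + S)
W = 3 (W = (-6 - 1*(-4) + 6*3 - 4*3) - 1*1 = (-6 + 4 + 18 - 12) - 1 = 4 - 1 = 3)
W*7 + G(y(-3, 4)) = 3*7 + 2*6 = 21 + 12 = 33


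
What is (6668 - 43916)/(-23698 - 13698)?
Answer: 9312/9349 ≈ 0.99604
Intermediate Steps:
(6668 - 43916)/(-23698 - 13698) = -37248/(-37396) = -37248*(-1/37396) = 9312/9349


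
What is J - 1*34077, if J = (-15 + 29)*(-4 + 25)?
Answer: -33783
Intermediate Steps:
J = 294 (J = 14*21 = 294)
J - 1*34077 = 294 - 1*34077 = 294 - 34077 = -33783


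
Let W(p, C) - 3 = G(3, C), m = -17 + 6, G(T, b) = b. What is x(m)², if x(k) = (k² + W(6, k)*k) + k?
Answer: 39204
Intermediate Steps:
m = -11
W(p, C) = 3 + C
x(k) = k + k² + k*(3 + k) (x(k) = (k² + (3 + k)*k) + k = (k² + k*(3 + k)) + k = k + k² + k*(3 + k))
x(m)² = (2*(-11)*(2 - 11))² = (2*(-11)*(-9))² = 198² = 39204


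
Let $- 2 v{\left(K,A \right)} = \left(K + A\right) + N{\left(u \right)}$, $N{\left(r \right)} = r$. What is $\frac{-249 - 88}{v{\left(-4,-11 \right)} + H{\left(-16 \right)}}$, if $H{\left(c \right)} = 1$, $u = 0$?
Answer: $- \frac{674}{17} \approx -39.647$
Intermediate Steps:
$v{\left(K,A \right)} = - \frac{A}{2} - \frac{K}{2}$ ($v{\left(K,A \right)} = - \frac{\left(K + A\right) + 0}{2} = - \frac{\left(A + K\right) + 0}{2} = - \frac{A + K}{2} = - \frac{A}{2} - \frac{K}{2}$)
$\frac{-249 - 88}{v{\left(-4,-11 \right)} + H{\left(-16 \right)}} = \frac{-249 - 88}{\left(\left(- \frac{1}{2}\right) \left(-11\right) - -2\right) + 1} = - \frac{337}{\left(\frac{11}{2} + 2\right) + 1} = - \frac{337}{\frac{15}{2} + 1} = - \frac{337}{\frac{17}{2}} = \left(-337\right) \frac{2}{17} = - \frac{674}{17}$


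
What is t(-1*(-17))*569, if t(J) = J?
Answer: 9673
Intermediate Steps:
t(-1*(-17))*569 = -1*(-17)*569 = 17*569 = 9673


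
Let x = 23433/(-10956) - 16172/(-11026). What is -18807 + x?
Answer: -378663815103/20133476 ≈ -18808.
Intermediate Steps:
x = -13531971/20133476 (x = 23433*(-1/10956) - 16172*(-1/11026) = -7811/3652 + 8086/5513 = -13531971/20133476 ≈ -0.67211)
-18807 + x = -18807 - 13531971/20133476 = -378663815103/20133476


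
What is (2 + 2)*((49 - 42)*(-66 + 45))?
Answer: -588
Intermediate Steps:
(2 + 2)*((49 - 42)*(-66 + 45)) = 4*(7*(-21)) = 4*(-147) = -588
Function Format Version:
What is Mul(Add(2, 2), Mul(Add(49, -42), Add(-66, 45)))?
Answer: -588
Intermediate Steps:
Mul(Add(2, 2), Mul(Add(49, -42), Add(-66, 45))) = Mul(4, Mul(7, -21)) = Mul(4, -147) = -588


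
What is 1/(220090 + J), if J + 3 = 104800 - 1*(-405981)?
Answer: 1/730868 ≈ 1.3682e-6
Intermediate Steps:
J = 510778 (J = -3 + (104800 - 1*(-405981)) = -3 + (104800 + 405981) = -3 + 510781 = 510778)
1/(220090 + J) = 1/(220090 + 510778) = 1/730868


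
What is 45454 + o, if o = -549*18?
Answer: 35572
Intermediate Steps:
o = -9882
45454 + o = 45454 - 9882 = 35572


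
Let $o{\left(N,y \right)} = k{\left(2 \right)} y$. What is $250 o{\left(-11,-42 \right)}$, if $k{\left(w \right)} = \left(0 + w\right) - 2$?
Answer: $0$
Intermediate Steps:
$k{\left(w \right)} = -2 + w$ ($k{\left(w \right)} = w - 2 = -2 + w$)
$o{\left(N,y \right)} = 0$ ($o{\left(N,y \right)} = \left(-2 + 2\right) y = 0 y = 0$)
$250 o{\left(-11,-42 \right)} = 250 \cdot 0 = 0$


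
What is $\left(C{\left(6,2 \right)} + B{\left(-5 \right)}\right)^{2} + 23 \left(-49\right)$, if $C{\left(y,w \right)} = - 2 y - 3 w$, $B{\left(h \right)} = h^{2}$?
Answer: $-1078$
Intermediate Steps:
$C{\left(y,w \right)} = - 3 w - 2 y$
$\left(C{\left(6,2 \right)} + B{\left(-5 \right)}\right)^{2} + 23 \left(-49\right) = \left(\left(\left(-3\right) 2 - 12\right) + \left(-5\right)^{2}\right)^{2} + 23 \left(-49\right) = \left(\left(-6 - 12\right) + 25\right)^{2} - 1127 = \left(-18 + 25\right)^{2} - 1127 = 7^{2} - 1127 = 49 - 1127 = -1078$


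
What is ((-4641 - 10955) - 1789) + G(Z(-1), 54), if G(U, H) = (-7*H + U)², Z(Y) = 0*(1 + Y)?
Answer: 125499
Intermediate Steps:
Z(Y) = 0
G(U, H) = (U - 7*H)²
((-4641 - 10955) - 1789) + G(Z(-1), 54) = ((-4641 - 10955) - 1789) + (-1*0 + 7*54)² = (-15596 - 1789) + (0 + 378)² = -17385 + 378² = -17385 + 142884 = 125499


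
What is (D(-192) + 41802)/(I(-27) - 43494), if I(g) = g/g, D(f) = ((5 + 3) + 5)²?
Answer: -41971/43493 ≈ -0.96501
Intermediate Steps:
D(f) = 169 (D(f) = (8 + 5)² = 13² = 169)
I(g) = 1
(D(-192) + 41802)/(I(-27) - 43494) = (169 + 41802)/(1 - 43494) = 41971/(-43493) = 41971*(-1/43493) = -41971/43493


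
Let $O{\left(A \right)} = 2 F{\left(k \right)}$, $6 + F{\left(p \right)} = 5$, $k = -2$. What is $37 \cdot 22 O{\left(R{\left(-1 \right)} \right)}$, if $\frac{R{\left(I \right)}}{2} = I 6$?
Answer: $-1628$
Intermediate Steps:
$R{\left(I \right)} = 12 I$ ($R{\left(I \right)} = 2 I 6 = 2 \cdot 6 I = 12 I$)
$F{\left(p \right)} = -1$ ($F{\left(p \right)} = -6 + 5 = -1$)
$O{\left(A \right)} = -2$ ($O{\left(A \right)} = 2 \left(-1\right) = -2$)
$37 \cdot 22 O{\left(R{\left(-1 \right)} \right)} = 37 \cdot 22 \left(-2\right) = 814 \left(-2\right) = -1628$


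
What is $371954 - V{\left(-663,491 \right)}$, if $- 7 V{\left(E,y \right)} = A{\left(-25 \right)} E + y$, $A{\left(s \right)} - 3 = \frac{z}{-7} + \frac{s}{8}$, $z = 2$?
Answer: $\frac{145848713}{392} \approx 3.7206 \cdot 10^{5}$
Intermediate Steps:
$A{\left(s \right)} = \frac{19}{7} + \frac{s}{8}$ ($A{\left(s \right)} = 3 + \left(\frac{2}{-7} + \frac{s}{8}\right) = 3 + \left(2 \left(- \frac{1}{7}\right) + s \frac{1}{8}\right) = 3 + \left(- \frac{2}{7} + \frac{s}{8}\right) = \frac{19}{7} + \frac{s}{8}$)
$V{\left(E,y \right)} = - \frac{y}{7} + \frac{23 E}{392}$ ($V{\left(E,y \right)} = - \frac{\left(\frac{19}{7} + \frac{1}{8} \left(-25\right)\right) E + y}{7} = - \frac{\left(\frac{19}{7} - \frac{25}{8}\right) E + y}{7} = - \frac{- \frac{23 E}{56} + y}{7} = - \frac{y - \frac{23 E}{56}}{7} = - \frac{y}{7} + \frac{23 E}{392}$)
$371954 - V{\left(-663,491 \right)} = 371954 - \left(\left(- \frac{1}{7}\right) 491 + \frac{23}{392} \left(-663\right)\right) = 371954 - \left(- \frac{491}{7} - \frac{15249}{392}\right) = 371954 - - \frac{42745}{392} = 371954 + \frac{42745}{392} = \frac{145848713}{392}$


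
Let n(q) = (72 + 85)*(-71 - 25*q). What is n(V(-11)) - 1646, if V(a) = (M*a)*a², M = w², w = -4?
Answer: 83574007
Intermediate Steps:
M = 16 (M = (-4)² = 16)
V(a) = 16*a³ (V(a) = (16*a)*a² = 16*a³)
n(q) = -11147 - 3925*q (n(q) = 157*(-71 - 25*q) = -11147 - 3925*q)
n(V(-11)) - 1646 = (-11147 - 62800*(-11)³) - 1646 = (-11147 - 62800*(-1331)) - 1646 = (-11147 - 3925*(-21296)) - 1646 = (-11147 + 83586800) - 1646 = 83575653 - 1646 = 83574007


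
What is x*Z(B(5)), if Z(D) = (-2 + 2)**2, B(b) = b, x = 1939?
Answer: 0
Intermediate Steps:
Z(D) = 0 (Z(D) = 0**2 = 0)
x*Z(B(5)) = 1939*0 = 0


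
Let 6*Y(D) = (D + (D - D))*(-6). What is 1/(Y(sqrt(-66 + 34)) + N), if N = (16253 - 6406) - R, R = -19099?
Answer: 14473/418935474 + I*sqrt(2)/209467737 ≈ 3.4547e-5 + 6.7515e-9*I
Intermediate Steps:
Y(D) = -D (Y(D) = ((D + (D - D))*(-6))/6 = ((D + 0)*(-6))/6 = (D*(-6))/6 = (-6*D)/6 = -D)
N = 28946 (N = (16253 - 6406) - 1*(-19099) = 9847 + 19099 = 28946)
1/(Y(sqrt(-66 + 34)) + N) = 1/(-sqrt(-66 + 34) + 28946) = 1/(-sqrt(-32) + 28946) = 1/(-4*I*sqrt(2) + 28946) = 1/(28946 - 4*I*sqrt(2))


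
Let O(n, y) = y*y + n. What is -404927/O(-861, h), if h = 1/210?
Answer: 17857280700/37970099 ≈ 470.30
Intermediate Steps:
h = 1/210 ≈ 0.0047619
O(n, y) = n + y² (O(n, y) = y² + n = n + y²)
-404927/O(-861, h) = -404927/(-861 + (1/210)²) = -404927/(-861 + 1/44100) = -404927/(-37970099/44100) = -404927*(-44100/37970099) = 17857280700/37970099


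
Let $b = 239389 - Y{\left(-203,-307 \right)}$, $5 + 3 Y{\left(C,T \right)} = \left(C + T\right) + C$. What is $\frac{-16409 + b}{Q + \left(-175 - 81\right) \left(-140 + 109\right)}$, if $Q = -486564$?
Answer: $- \frac{334829}{717942} \approx -0.46637$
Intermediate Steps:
$Y{\left(C,T \right)} = - \frac{5}{3} + \frac{T}{3} + \frac{2 C}{3}$ ($Y{\left(C,T \right)} = - \frac{5}{3} + \frac{\left(C + T\right) + C}{3} = - \frac{5}{3} + \frac{T + 2 C}{3} = - \frac{5}{3} + \left(\frac{T}{3} + \frac{2 C}{3}\right) = - \frac{5}{3} + \frac{T}{3} + \frac{2 C}{3}$)
$b = \frac{718885}{3}$ ($b = 239389 - \left(- \frac{5}{3} + \frac{1}{3} \left(-307\right) + \frac{2}{3} \left(-203\right)\right) = 239389 - \left(- \frac{5}{3} - \frac{307}{3} - \frac{406}{3}\right) = 239389 - - \frac{718}{3} = 239389 + \frac{718}{3} = \frac{718885}{3} \approx 2.3963 \cdot 10^{5}$)
$\frac{-16409 + b}{Q + \left(-175 - 81\right) \left(-140 + 109\right)} = \frac{-16409 + \frac{718885}{3}}{-486564 + \left(-175 - 81\right) \left(-140 + 109\right)} = \frac{669658}{3 \left(-486564 + \left(-175 - 81\right) \left(-31\right)\right)} = \frac{669658}{3 \left(-486564 - -7936\right)} = \frac{669658}{3 \left(-486564 + 7936\right)} = \frac{669658}{3 \left(-478628\right)} = \frac{669658}{3} \left(- \frac{1}{478628}\right) = - \frac{334829}{717942}$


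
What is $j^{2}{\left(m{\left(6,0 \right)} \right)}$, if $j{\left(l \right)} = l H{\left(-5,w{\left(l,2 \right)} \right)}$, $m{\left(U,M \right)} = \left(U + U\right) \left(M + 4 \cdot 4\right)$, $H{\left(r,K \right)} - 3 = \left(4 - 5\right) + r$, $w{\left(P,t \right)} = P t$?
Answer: $331776$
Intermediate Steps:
$H{\left(r,K \right)} = 2 + r$ ($H{\left(r,K \right)} = 3 + \left(\left(4 - 5\right) + r\right) = 3 + \left(-1 + r\right) = 2 + r$)
$m{\left(U,M \right)} = 2 U \left(16 + M\right)$ ($m{\left(U,M \right)} = 2 U \left(M + 16\right) = 2 U \left(16 + M\right)$)
$j{\left(l \right)} = - 3 l$ ($j{\left(l \right)} = l \left(2 - 5\right) = l \left(-3\right) = - 3 l$)
$j^{2}{\left(m{\left(6,0 \right)} \right)} = \left(- 3 \cdot 2 \cdot 6 \left(16 + 0\right)\right)^{2} = \left(- 3 \cdot 2 \cdot 6 \cdot 16\right)^{2} = \left(\left(-3\right) 192\right)^{2} = \left(-576\right)^{2} = 331776$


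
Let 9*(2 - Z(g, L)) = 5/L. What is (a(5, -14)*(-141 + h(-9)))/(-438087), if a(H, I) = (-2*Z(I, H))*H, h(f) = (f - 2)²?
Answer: -3400/3942783 ≈ -0.00086233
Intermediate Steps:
Z(g, L) = 2 - 5/(9*L)
h(f) = (-2 + f)²
a(H, I) = H*(-4 + 10/(9*H)) (a(H, I) = (-2*(2 - 5/(9*H)))*H = (-4 + 10/(9*H))*H = H*(-4 + 10/(9*H)))
(a(5, -14)*(-141 + h(-9)))/(-438087) = ((10/9 - 4*5)*(-141 + (-2 - 9)²))/(-438087) = ((10/9 - 20)*(-141 + (-11)²))*(-1/438087) = -170*(-141 + 121)/9*(-1/438087) = -170/9*(-20)*(-1/438087) = (3400/9)*(-1/438087) = -3400/3942783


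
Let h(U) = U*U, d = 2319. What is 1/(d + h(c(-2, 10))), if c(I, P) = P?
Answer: 1/2419 ≈ 0.00041339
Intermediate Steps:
h(U) = U²
1/(d + h(c(-2, 10))) = 1/(2319 + 10²) = 1/(2319 + 100) = 1/2419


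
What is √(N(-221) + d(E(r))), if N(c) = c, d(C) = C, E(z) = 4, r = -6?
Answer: I*√217 ≈ 14.731*I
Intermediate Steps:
√(N(-221) + d(E(r))) = √(-221 + 4) = √(-217) = I*√217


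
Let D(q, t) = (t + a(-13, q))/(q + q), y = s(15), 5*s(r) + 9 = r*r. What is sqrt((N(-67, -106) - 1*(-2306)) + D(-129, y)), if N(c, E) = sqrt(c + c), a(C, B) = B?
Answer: sqrt(426440890 + 184900*I*sqrt(134))/430 ≈ 48.024 + 0.12052*I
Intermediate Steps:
s(r) = -9/5 + r**2/5 (s(r) = -9/5 + (r*r)/5 = -9/5 + r**2/5)
y = 216/5 (y = -9/5 + (1/5)*15**2 = -9/5 + (1/5)*225 = -9/5 + 45 = 216/5 ≈ 43.200)
D(q, t) = (q + t)/(2*q) (D(q, t) = (t + q)/(q + q) = (q + t)/((2*q)) = (q + t)*(1/(2*q)) = (q + t)/(2*q))
N(c, E) = sqrt(2)*sqrt(c) (N(c, E) = sqrt(2*c) = sqrt(2)*sqrt(c))
sqrt((N(-67, -106) - 1*(-2306)) + D(-129, y)) = sqrt((sqrt(2)*sqrt(-67) - 1*(-2306)) + (1/2)*(-129 + 216/5)/(-129)) = sqrt((sqrt(2)*(I*sqrt(67)) + 2306) + (1/2)*(-1/129)*(-429/5)) = sqrt((I*sqrt(134) + 2306) + 143/430) = sqrt((2306 + I*sqrt(134)) + 143/430) = sqrt(991723/430 + I*sqrt(134))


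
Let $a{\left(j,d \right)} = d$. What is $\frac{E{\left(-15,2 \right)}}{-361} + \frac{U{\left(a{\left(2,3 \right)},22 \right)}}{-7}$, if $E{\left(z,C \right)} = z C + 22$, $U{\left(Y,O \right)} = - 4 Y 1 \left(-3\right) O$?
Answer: $- \frac{285856}{2527} \approx -113.12$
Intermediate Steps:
$U{\left(Y,O \right)} = 12 O Y$ ($U{\left(Y,O \right)} = - 4 Y \left(- 3 O\right) = 12 O Y$)
$E{\left(z,C \right)} = 22 + C z$ ($E{\left(z,C \right)} = C z + 22 = 22 + C z$)
$\frac{E{\left(-15,2 \right)}}{-361} + \frac{U{\left(a{\left(2,3 \right)},22 \right)}}{-7} = \frac{22 + 2 \left(-15\right)}{-361} + \frac{12 \cdot 22 \cdot 3}{-7} = \left(22 - 30\right) \left(- \frac{1}{361}\right) + 792 \left(- \frac{1}{7}\right) = \left(-8\right) \left(- \frac{1}{361}\right) - \frac{792}{7} = \frac{8}{361} - \frac{792}{7} = - \frac{285856}{2527}$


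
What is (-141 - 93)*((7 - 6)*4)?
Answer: -936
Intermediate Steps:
(-141 - 93)*((7 - 6)*4) = -234*4 = -936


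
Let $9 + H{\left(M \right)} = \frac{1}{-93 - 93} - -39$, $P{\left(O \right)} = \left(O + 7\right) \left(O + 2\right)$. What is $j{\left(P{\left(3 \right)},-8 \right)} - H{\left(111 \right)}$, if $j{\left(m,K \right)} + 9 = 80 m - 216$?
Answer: $\frac{696571}{186} \approx 3745.0$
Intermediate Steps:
$P{\left(O \right)} = \left(2 + O\right) \left(7 + O\right)$ ($P{\left(O \right)} = \left(7 + O\right) \left(2 + O\right) = \left(2 + O\right) \left(7 + O\right)$)
$H{\left(M \right)} = \frac{5579}{186}$ ($H{\left(M \right)} = -9 + \left(\frac{1}{-93 - 93} - -39\right) = -9 + \left(\frac{1}{-186} + 39\right) = -9 + \left(- \frac{1}{186} + 39\right) = -9 + \frac{7253}{186} = \frac{5579}{186}$)
$j{\left(m,K \right)} = -225 + 80 m$ ($j{\left(m,K \right)} = -9 + \left(80 m - 216\right) = -9 + \left(-216 + 80 m\right) = -225 + 80 m$)
$j{\left(P{\left(3 \right)},-8 \right)} - H{\left(111 \right)} = \left(-225 + 80 \left(14 + 3^{2} + 9 \cdot 3\right)\right) - \frac{5579}{186} = \left(-225 + 80 \left(14 + 9 + 27\right)\right) - \frac{5579}{186} = \left(-225 + 80 \cdot 50\right) - \frac{5579}{186} = \left(-225 + 4000\right) - \frac{5579}{186} = 3775 - \frac{5579}{186} = \frac{696571}{186}$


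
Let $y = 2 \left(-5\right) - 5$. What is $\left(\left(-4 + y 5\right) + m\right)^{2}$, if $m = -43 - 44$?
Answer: $27556$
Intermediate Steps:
$y = -15$ ($y = -10 - 5 = -15$)
$m = -87$
$\left(\left(-4 + y 5\right) + m\right)^{2} = \left(\left(-4 - 75\right) - 87\right)^{2} = \left(-79 - 87\right)^{2} = \left(-166\right)^{2} = 27556$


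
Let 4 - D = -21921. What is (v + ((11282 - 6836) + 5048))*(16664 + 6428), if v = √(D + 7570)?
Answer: 219235448 + 23092*√29495 ≈ 2.2320e+8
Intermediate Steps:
D = 21925 (D = 4 - 1*(-21921) = 4 + 21921 = 21925)
v = √29495 (v = √(21925 + 7570) = √29495 ≈ 171.74)
(v + ((11282 - 6836) + 5048))*(16664 + 6428) = (√29495 + ((11282 - 6836) + 5048))*(16664 + 6428) = (√29495 + (4446 + 5048))*23092 = (√29495 + 9494)*23092 = (9494 + √29495)*23092 = 219235448 + 23092*√29495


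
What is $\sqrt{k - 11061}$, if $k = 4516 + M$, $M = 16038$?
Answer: $\sqrt{9493} \approx 97.432$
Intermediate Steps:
$k = 20554$ ($k = 4516 + 16038 = 20554$)
$\sqrt{k - 11061} = \sqrt{20554 - 11061} = \sqrt{9493}$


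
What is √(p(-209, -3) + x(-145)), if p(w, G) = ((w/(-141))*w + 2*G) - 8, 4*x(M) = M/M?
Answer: I*√25729539/282 ≈ 17.987*I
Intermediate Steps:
x(M) = ¼ (x(M) = (M/M)/4 = (¼)*1 = ¼)
p(w, G) = -8 + 2*G - w²/141 (p(w, G) = ((w*(-1/141))*w + 2*G) - 8 = ((-w/141)*w + 2*G) - 8 = (-w²/141 + 2*G) - 8 = (2*G - w²/141) - 8 = -8 + 2*G - w²/141)
√(p(-209, -3) + x(-145)) = √((-8 + 2*(-3) - 1/141*(-209)²) + ¼) = √((-8 - 6 - 1/141*43681) + ¼) = √((-8 - 6 - 43681/141) + ¼) = √(-45655/141 + ¼) = √(-182479/564) = I*√25729539/282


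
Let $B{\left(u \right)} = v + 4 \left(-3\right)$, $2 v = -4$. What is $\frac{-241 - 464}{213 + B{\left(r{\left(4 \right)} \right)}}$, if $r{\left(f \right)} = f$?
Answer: $- \frac{705}{199} \approx -3.5427$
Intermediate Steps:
$v = -2$ ($v = \frac{1}{2} \left(-4\right) = -2$)
$B{\left(u \right)} = -14$ ($B{\left(u \right)} = -2 + 4 \left(-3\right) = -2 - 12 = -14$)
$\frac{-241 - 464}{213 + B{\left(r{\left(4 \right)} \right)}} = \frac{-241 - 464}{213 - 14} = - \frac{705}{199}$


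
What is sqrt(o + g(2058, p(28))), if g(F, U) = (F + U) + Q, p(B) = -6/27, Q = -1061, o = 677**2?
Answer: 2*sqrt(1033483)/3 ≈ 677.74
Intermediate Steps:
o = 458329
p(B) = -2/9 (p(B) = -6*1/27 = -2/9)
g(F, U) = -1061 + F + U (g(F, U) = (F + U) - 1061 = -1061 + F + U)
sqrt(o + g(2058, p(28))) = sqrt(458329 + (-1061 + 2058 - 2/9)) = sqrt(458329 + 8971/9) = sqrt(4133932/9) = 2*sqrt(1033483)/3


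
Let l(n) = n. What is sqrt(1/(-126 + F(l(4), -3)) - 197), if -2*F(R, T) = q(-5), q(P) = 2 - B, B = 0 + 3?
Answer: I*sqrt(12411699)/251 ≈ 14.036*I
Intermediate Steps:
B = 3
q(P) = -1 (q(P) = 2 - 1*3 = 2 - 3 = -1)
F(R, T) = 1/2 (F(R, T) = -1/2*(-1) = 1/2)
sqrt(1/(-126 + F(l(4), -3)) - 197) = sqrt(1/(-126 + 1/2) - 197) = sqrt(1/(-251/2) - 197) = sqrt(-2/251 - 197) = sqrt(-49449/251) = I*sqrt(12411699)/251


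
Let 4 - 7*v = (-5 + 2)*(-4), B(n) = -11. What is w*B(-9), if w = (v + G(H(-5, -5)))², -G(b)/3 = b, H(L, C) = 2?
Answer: -27500/49 ≈ -561.22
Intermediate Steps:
G(b) = -3*b
v = -8/7 (v = 4/7 - (-5 + 2)*(-4)/7 = 4/7 - (-3)*(-4)/7 = 4/7 - ⅐*12 = 4/7 - 12/7 = -8/7 ≈ -1.1429)
w = 2500/49 (w = (-8/7 - 3*2)² = (-8/7 - 6)² = (-50/7)² = 2500/49 ≈ 51.020)
w*B(-9) = (2500/49)*(-11) = -27500/49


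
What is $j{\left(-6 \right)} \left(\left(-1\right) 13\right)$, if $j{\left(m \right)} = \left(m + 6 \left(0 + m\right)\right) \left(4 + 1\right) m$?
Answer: $-16380$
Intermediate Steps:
$j{\left(m \right)} = 35 m^{2}$ ($j{\left(m \right)} = \left(m + 6 m\right) 5 m = 7 m 5 m = 35 m m = 35 m^{2}$)
$j{\left(-6 \right)} \left(\left(-1\right) 13\right) = 35 \left(-6\right)^{2} \left(\left(-1\right) 13\right) = 35 \cdot 36 \left(-13\right) = 1260 \left(-13\right) = -16380$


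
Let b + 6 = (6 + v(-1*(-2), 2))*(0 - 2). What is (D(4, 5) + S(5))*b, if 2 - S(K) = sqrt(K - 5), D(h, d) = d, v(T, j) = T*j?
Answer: -182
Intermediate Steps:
b = -26 (b = -6 + (6 - 1*(-2)*2)*(0 - 2) = -6 + (6 + 2*2)*(-2) = -6 + (6 + 4)*(-2) = -6 + 10*(-2) = -6 - 20 = -26)
S(K) = 2 - sqrt(-5 + K) (S(K) = 2 - sqrt(K - 5) = 2 - sqrt(-5 + K))
(D(4, 5) + S(5))*b = (5 + (2 - sqrt(-5 + 5)))*(-26) = (5 + (2 - sqrt(0)))*(-26) = (5 + (2 - 1*0))*(-26) = (5 + (2 + 0))*(-26) = (5 + 2)*(-26) = 7*(-26) = -182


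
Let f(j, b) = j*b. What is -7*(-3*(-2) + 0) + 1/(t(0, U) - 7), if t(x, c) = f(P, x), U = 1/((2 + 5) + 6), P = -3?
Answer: -295/7 ≈ -42.143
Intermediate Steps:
f(j, b) = b*j
U = 1/13 (U = 1/(7 + 6) = 1/13 ≈ 0.076923)
t(x, c) = -3*x (t(x, c) = x*(-3) = -3*x)
-7*(-3*(-2) + 0) + 1/(t(0, U) - 7) = -7*(-3*(-2) + 0) + 1/(-3*0 - 7) = -7*(6 + 0) + 1/(0 - 7) = -7*6 + 1/(-7) = -42 - ⅐ = -295/7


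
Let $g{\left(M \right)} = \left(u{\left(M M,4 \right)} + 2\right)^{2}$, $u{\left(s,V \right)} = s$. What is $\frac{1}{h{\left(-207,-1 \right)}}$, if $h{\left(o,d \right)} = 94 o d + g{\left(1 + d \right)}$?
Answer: $\frac{1}{19462} \approx 5.1382 \cdot 10^{-5}$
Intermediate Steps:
$g{\left(M \right)} = \left(2 + M^{2}\right)^{2}$ ($g{\left(M \right)} = \left(M M + 2\right)^{2} = \left(M^{2} + 2\right)^{2} = \left(2 + M^{2}\right)^{2}$)
$h{\left(o,d \right)} = \left(2 + \left(1 + d\right)^{2}\right)^{2} + 94 d o$ ($h{\left(o,d \right)} = 94 o d + \left(2 + \left(1 + d\right)^{2}\right)^{2} = 94 d o + \left(2 + \left(1 + d\right)^{2}\right)^{2} = \left(2 + \left(1 + d\right)^{2}\right)^{2} + 94 d o$)
$\frac{1}{h{\left(-207,-1 \right)}} = \frac{1}{\left(2 + \left(1 - 1\right)^{2}\right)^{2} + 94 \left(-1\right) \left(-207\right)} = \frac{1}{\left(2 + 0^{2}\right)^{2} + 19458} = \frac{1}{\left(2 + 0\right)^{2} + 19458} = \frac{1}{2^{2} + 19458} = \frac{1}{4 + 19458} = \frac{1}{19462}$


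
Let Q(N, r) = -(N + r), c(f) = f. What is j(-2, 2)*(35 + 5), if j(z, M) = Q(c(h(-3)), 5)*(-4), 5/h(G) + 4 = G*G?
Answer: 960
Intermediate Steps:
h(G) = 5/(-4 + G**2) (h(G) = 5/(-4 + G*G) = 5/(-4 + G**2))
Q(N, r) = -N - r
j(z, M) = 24 (j(z, M) = (-5/(-4 + (-3)**2) - 1*5)*(-4) = (-5/(-4 + 9) - 5)*(-4) = (-5/5 - 5)*(-4) = (-1*1 - 5)*(-4) = (-1 - 5)*(-4) = -6*(-4) = 24)
j(-2, 2)*(35 + 5) = 24*(35 + 5) = 24*40 = 960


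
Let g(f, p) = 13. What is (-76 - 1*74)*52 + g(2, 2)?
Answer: -7787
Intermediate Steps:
(-76 - 1*74)*52 + g(2, 2) = (-76 - 1*74)*52 + 13 = (-76 - 74)*52 + 13 = -150*52 + 13 = -7800 + 13 = -7787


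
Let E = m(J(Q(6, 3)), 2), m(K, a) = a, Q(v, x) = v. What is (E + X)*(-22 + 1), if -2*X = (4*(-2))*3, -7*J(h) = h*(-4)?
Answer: -294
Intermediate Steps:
J(h) = 4*h/7 (J(h) = -h*(-4)/7 = -(-4)*h/7 = 4*h/7)
X = 12 (X = -4*(-2)*3/2 = -(-4)*3 = -½*(-24) = 12)
E = 2
(E + X)*(-22 + 1) = (2 + 12)*(-22 + 1) = 14*(-21) = -294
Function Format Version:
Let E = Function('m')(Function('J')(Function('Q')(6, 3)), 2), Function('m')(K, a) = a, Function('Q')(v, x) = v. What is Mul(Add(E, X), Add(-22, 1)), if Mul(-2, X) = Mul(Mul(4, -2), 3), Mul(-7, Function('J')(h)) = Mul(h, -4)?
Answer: -294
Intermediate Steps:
Function('J')(h) = Mul(Rational(4, 7), h) (Function('J')(h) = Mul(Rational(-1, 7), Mul(h, -4)) = Mul(Rational(-1, 7), Mul(-4, h)) = Mul(Rational(4, 7), h))
X = 12 (X = Mul(Rational(-1, 2), Mul(Mul(4, -2), 3)) = Mul(Rational(-1, 2), Mul(-8, 3)) = Mul(Rational(-1, 2), -24) = 12)
E = 2
Mul(Add(E, X), Add(-22, 1)) = Mul(Add(2, 12), Add(-22, 1)) = Mul(14, -21) = -294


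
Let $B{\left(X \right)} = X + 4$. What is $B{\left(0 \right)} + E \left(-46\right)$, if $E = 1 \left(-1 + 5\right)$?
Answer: $-180$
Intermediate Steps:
$B{\left(X \right)} = 4 + X$
$E = 4$ ($E = 1 \cdot 4 = 4$)
$B{\left(0 \right)} + E \left(-46\right) = \left(4 + 0\right) + 4 \left(-46\right) = 4 - 184 = -180$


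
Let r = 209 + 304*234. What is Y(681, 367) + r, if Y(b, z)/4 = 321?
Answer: 72629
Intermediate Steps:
Y(b, z) = 1284 (Y(b, z) = 4*321 = 1284)
r = 71345 (r = 209 + 71136 = 71345)
Y(681, 367) + r = 1284 + 71345 = 72629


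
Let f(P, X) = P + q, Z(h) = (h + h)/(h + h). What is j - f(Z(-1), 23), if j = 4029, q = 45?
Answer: 3983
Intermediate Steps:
Z(h) = 1 (Z(h) = (2*h)/((2*h)) = (2*h)*(1/(2*h)) = 1)
f(P, X) = 45 + P (f(P, X) = P + 45 = 45 + P)
j - f(Z(-1), 23) = 4029 - (45 + 1) = 4029 - 1*46 = 4029 - 46 = 3983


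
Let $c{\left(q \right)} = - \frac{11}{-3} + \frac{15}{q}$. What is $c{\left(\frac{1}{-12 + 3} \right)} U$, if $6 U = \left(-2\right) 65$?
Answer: $\frac{25610}{9} \approx 2845.6$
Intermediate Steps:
$U = - \frac{65}{3}$ ($U = \frac{\left(-2\right) 65}{6} = \frac{1}{6} \left(-130\right) = - \frac{65}{3} \approx -21.667$)
$c{\left(q \right)} = \frac{11}{3} + \frac{15}{q}$ ($c{\left(q \right)} = \left(-11\right) \left(- \frac{1}{3}\right) + \frac{15}{q} = \frac{11}{3} + \frac{15}{q}$)
$c{\left(\frac{1}{-12 + 3} \right)} U = \left(\frac{11}{3} + \frac{15}{\frac{1}{-12 + 3}}\right) \left(- \frac{65}{3}\right) = \left(\frac{11}{3} + \frac{15}{\frac{1}{-9}}\right) \left(- \frac{65}{3}\right) = \left(\frac{11}{3} + \frac{15}{- \frac{1}{9}}\right) \left(- \frac{65}{3}\right) = \left(\frac{11}{3} + 15 \left(-9\right)\right) \left(- \frac{65}{3}\right) = \left(\frac{11}{3} - 135\right) \left(- \frac{65}{3}\right) = \left(- \frac{394}{3}\right) \left(- \frac{65}{3}\right) = \frac{25610}{9}$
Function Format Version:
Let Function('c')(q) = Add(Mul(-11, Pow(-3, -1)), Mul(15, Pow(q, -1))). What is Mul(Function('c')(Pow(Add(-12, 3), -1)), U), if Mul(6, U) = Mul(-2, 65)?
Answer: Rational(25610, 9) ≈ 2845.6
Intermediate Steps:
U = Rational(-65, 3) (U = Mul(Rational(1, 6), Mul(-2, 65)) = Mul(Rational(1, 6), -130) = Rational(-65, 3) ≈ -21.667)
Function('c')(q) = Add(Rational(11, 3), Mul(15, Pow(q, -1))) (Function('c')(q) = Add(Mul(-11, Rational(-1, 3)), Mul(15, Pow(q, -1))) = Add(Rational(11, 3), Mul(15, Pow(q, -1))))
Mul(Function('c')(Pow(Add(-12, 3), -1)), U) = Mul(Add(Rational(11, 3), Mul(15, Pow(Pow(Add(-12, 3), -1), -1))), Rational(-65, 3)) = Mul(Add(Rational(11, 3), Mul(15, Pow(Pow(-9, -1), -1))), Rational(-65, 3)) = Mul(Add(Rational(11, 3), Mul(15, Pow(Rational(-1, 9), -1))), Rational(-65, 3)) = Mul(Add(Rational(11, 3), Mul(15, -9)), Rational(-65, 3)) = Mul(Add(Rational(11, 3), -135), Rational(-65, 3)) = Mul(Rational(-394, 3), Rational(-65, 3)) = Rational(25610, 9)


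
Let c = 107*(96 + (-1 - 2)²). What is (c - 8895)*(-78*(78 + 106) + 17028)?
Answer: 6261840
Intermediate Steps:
c = 11235 (c = 107*(96 + (-3)²) = 107*(96 + 9) = 107*105 = 11235)
(c - 8895)*(-78*(78 + 106) + 17028) = (11235 - 8895)*(-78*(78 + 106) + 17028) = 2340*(-78*184 + 17028) = 2340*(-14352 + 17028) = 2340*2676 = 6261840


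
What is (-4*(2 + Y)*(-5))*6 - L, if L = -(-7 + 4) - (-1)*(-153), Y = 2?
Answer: 630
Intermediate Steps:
L = -150 (L = -1*(-3) - 1*153 = 3 - 153 = -150)
(-4*(2 + Y)*(-5))*6 - L = (-4*(2 + 2)*(-5))*6 - 1*(-150) = (-4*4*(-5))*6 + 150 = -16*(-5)*6 + 150 = 80*6 + 150 = 480 + 150 = 630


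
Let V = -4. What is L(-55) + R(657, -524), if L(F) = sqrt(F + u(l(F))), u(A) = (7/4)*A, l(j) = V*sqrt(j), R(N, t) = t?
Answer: -524 + sqrt(-55 - 7*I*sqrt(55)) ≈ -520.79 - 8.0818*I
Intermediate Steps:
l(j) = -4*sqrt(j)
u(A) = 7*A/4 (u(A) = (7*(1/4))*A = 7*A/4)
L(F) = sqrt(F - 7*sqrt(F)) (L(F) = sqrt(F + 7*(-4*sqrt(F))/4) = sqrt(F - 7*sqrt(F)))
L(-55) + R(657, -524) = sqrt(-55 - 7*I*sqrt(55)) - 524 = -524 + sqrt(-55 - 7*I*sqrt(55))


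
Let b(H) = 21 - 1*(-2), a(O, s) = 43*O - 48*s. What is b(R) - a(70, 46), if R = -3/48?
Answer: -779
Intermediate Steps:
a(O, s) = -48*s + 43*O
R = -1/16 (R = -3*1/48 = -1/16 ≈ -0.062500)
b(H) = 23 (b(H) = 21 + 2 = 23)
b(R) - a(70, 46) = 23 - (-48*46 + 43*70) = 23 - (-2208 + 3010) = 23 - 1*802 = 23 - 802 = -779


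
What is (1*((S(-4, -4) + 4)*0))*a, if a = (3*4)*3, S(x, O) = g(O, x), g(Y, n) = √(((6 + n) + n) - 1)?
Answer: 0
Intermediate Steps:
g(Y, n) = √(5 + 2*n) (g(Y, n) = √((6 + 2*n) - 1) = √(5 + 2*n))
S(x, O) = √(5 + 2*x)
a = 36 (a = 12*3 = 36)
(1*((S(-4, -4) + 4)*0))*a = (1*((√(5 + 2*(-4)) + 4)*0))*36 = (1*((√(5 - 8) + 4)*0))*36 = (1*((√(-3) + 4)*0))*36 = (1*((I*√3 + 4)*0))*36 = (1*((4 + I*√3)*0))*36 = (1*0)*36 = 0*36 = 0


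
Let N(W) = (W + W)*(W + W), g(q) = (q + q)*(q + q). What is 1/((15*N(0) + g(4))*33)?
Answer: 1/2112 ≈ 0.00047348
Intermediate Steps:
g(q) = 4*q**2 (g(q) = (2*q)*(2*q) = 4*q**2)
N(W) = 4*W**2 (N(W) = (2*W)*(2*W) = 4*W**2)
1/((15*N(0) + g(4))*33) = 1/((15*(4*0**2) + 4*4**2)*33) = 1/((15*(4*0) + 4*16)*33) = 1/((15*0 + 64)*33) = 1/((0 + 64)*33) = 1/(64*33) = 1/2112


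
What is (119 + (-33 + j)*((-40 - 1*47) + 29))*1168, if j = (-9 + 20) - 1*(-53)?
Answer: -1961072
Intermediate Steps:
j = 64 (j = 11 + 53 = 64)
(119 + (-33 + j)*((-40 - 1*47) + 29))*1168 = (119 + (-33 + 64)*((-40 - 1*47) + 29))*1168 = (119 + 31*((-40 - 47) + 29))*1168 = (119 + 31*(-87 + 29))*1168 = (119 + 31*(-58))*1168 = (119 - 1798)*1168 = -1679*1168 = -1961072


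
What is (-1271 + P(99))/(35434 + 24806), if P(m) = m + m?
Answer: -1073/60240 ≈ -0.017812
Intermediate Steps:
P(m) = 2*m
(-1271 + P(99))/(35434 + 24806) = (-1271 + 2*99)/(35434 + 24806) = (-1271 + 198)/60240 = -1073*1/60240 = -1073/60240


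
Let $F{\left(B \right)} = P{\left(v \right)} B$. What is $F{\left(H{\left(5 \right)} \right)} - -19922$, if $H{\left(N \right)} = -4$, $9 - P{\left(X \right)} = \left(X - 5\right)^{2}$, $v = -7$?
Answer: $20462$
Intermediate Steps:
$P{\left(X \right)} = 9 - \left(-5 + X\right)^{2}$ ($P{\left(X \right)} = 9 - \left(X - 5\right)^{2} = 9 - \left(-5 + X\right)^{2}$)
$F{\left(B \right)} = - 135 B$ ($F{\left(B \right)} = \left(9 - \left(-5 - 7\right)^{2}\right) B = \left(9 - \left(-12\right)^{2}\right) B = \left(9 - 144\right) B = - 135 B$)
$F{\left(H{\left(5 \right)} \right)} - -19922 = \left(-135\right) \left(-4\right) - -19922 = 540 + 19922 = 20462$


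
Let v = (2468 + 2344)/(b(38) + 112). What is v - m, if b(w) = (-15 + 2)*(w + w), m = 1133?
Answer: -83110/73 ≈ -1138.5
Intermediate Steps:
b(w) = -26*w
v = -401/73 (v = (2468 + 2344)/(-26*38 + 112) = 4812/(-988 + 112) = 4812/(-876) = 4812*(-1/876) = -401/73 ≈ -5.4931)
v - m = -401/73 - 1*1133 = -401/73 - 1133 = -83110/73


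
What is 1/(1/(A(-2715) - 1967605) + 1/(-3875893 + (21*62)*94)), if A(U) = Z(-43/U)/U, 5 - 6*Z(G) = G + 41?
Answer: -326637342823047129335/253029534260717 ≈ -1.2909e+6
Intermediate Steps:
Z(G) = -6 - G/6 (Z(G) = ⅚ - (G + 41)/6 = ⅚ - (41 + G)/6 = ⅚ + (-41/6 - G/6) = -6 - G/6)
A(U) = (-6 + 43/(6*U))/U (A(U) = (-6 - (-43)/(6*U))/U = (-6 + 43/(6*U))/U)
1/(1/(A(-2715) - 1967605) + 1/(-3875893 + (21*62)*94)) = 1/(1/((⅙)*(43 - 36*(-2715))/(-2715)² - 1967605) + 1/(-3875893 + (21*62)*94)) = 1/(1/((⅙)*(1/7371225)*(43 + 97740) - 1967605) + 1/(-3875893 + 1302*94)) = 1/(1/((⅙)*(1/7371225)*97783 - 1967605) + 1/(-3875893 + 122388)) = 1/(1/(97783/44227350 - 1967605) + 1/(-3753505)) = 1/(1/(-87021954898967/44227350) - 1/3753505) = 1/(-44227350/87021954898967 - 1/3753505) = 1/(-253029534260717/326637342823047129335) = -326637342823047129335/253029534260717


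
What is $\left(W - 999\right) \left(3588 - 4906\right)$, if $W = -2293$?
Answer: $4338856$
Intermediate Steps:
$\left(W - 999\right) \left(3588 - 4906\right) = \left(-2293 - 999\right) \left(3588 - 4906\right) = \left(-3292\right) \left(-1318\right) = 4338856$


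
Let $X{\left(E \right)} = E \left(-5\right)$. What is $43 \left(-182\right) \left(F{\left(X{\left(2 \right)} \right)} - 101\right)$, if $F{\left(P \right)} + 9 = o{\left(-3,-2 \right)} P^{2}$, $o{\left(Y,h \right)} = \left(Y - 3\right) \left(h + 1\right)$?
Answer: $-3834740$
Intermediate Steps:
$X{\left(E \right)} = - 5 E$
$o{\left(Y,h \right)} = \left(1 + h\right) \left(-3 + Y\right)$ ($o{\left(Y,h \right)} = \left(-3 + Y\right) \left(1 + h\right) = \left(1 + h\right) \left(-3 + Y\right)$)
$F{\left(P \right)} = -9 + 6 P^{2}$ ($F{\left(P \right)} = -9 + \left(-3 - 3 - -6 - -6\right) P^{2} = -9 + \left(-3 - 3 + 6 + 6\right) P^{2} = -9 + 6 P^{2}$)
$43 \left(-182\right) \left(F{\left(X{\left(2 \right)} \right)} - 101\right) = 43 \left(-182\right) \left(\left(-9 + 6 \left(\left(-5\right) 2\right)^{2}\right) - 101\right) = - 7826 \left(\left(-9 + 6 \left(-10\right)^{2}\right) - 101\right) = - 7826 \left(\left(-9 + 6 \cdot 100\right) - 101\right) = - 7826 \left(\left(-9 + 600\right) - 101\right) = - 7826 \left(591 - 101\right) = \left(-7826\right) 490 = -3834740$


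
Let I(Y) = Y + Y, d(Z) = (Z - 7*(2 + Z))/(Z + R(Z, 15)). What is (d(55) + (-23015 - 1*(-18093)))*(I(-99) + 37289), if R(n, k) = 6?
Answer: -11149035326/61 ≈ -1.8277e+8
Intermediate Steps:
d(Z) = (-14 - 6*Z)/(6 + Z) (d(Z) = (Z - 7*(2 + Z))/(Z + 6) = (Z + (-14 - 7*Z))/(6 + Z) = (-14 - 6*Z)/(6 + Z))
I(Y) = 2*Y
(d(55) + (-23015 - 1*(-18093)))*(I(-99) + 37289) = (2*(-7 - 3*55)/(6 + 55) + (-23015 - 1*(-18093)))*(2*(-99) + 37289) = (2*(-7 - 165)/61 + (-23015 + 18093))*(-198 + 37289) = (2*(1/61)*(-172) - 4922)*37091 = (-344/61 - 4922)*37091 = -300586/61*37091 = -11149035326/61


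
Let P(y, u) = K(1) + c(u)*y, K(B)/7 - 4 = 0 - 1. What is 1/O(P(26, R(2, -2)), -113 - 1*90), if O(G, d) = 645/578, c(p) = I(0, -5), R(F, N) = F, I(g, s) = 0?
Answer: 578/645 ≈ 0.89612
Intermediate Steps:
c(p) = 0
K(B) = 21 (K(B) = 28 + 7*(0 - 1) = 28 + 7*(-1) = 28 - 7 = 21)
P(y, u) = 21 (P(y, u) = 21 + 0*y = 21 + 0 = 21)
O(G, d) = 645/578 (O(G, d) = 645*(1/578) = 645/578)
1/O(P(26, R(2, -2)), -113 - 1*90) = 1/(645/578) = 578/645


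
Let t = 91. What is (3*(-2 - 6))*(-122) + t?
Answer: 3019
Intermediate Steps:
(3*(-2 - 6))*(-122) + t = (3*(-2 - 6))*(-122) + 91 = (3*(-8))*(-122) + 91 = -24*(-122) + 91 = 2928 + 91 = 3019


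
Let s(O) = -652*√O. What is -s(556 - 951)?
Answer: 652*I*√395 ≈ 12958.0*I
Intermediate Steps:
-s(556 - 951) = -(-652)*√(556 - 951) = -(-652)*√(-395) = -(-652)*I*√395 = 652*I*√395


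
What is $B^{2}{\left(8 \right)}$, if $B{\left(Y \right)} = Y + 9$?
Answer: $289$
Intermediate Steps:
$B{\left(Y \right)} = 9 + Y$
$B^{2}{\left(8 \right)} = \left(9 + 8\right)^{2} = 17^{2} = 289$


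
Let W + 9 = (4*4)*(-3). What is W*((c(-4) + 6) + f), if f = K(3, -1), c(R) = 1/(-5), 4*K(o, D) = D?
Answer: -6327/20 ≈ -316.35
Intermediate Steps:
K(o, D) = D/4
c(R) = -⅕ (c(R) = 1*(-⅕) = -⅕)
f = -¼ (f = (¼)*(-1) = -¼ ≈ -0.25000)
W = -57 (W = -9 + (4*4)*(-3) = -9 + 16*(-3) = -9 - 48 = -57)
W*((c(-4) + 6) + f) = -57*((-⅕ + 6) - ¼) = -57*(29/5 - ¼) = -57*111/20 = -6327/20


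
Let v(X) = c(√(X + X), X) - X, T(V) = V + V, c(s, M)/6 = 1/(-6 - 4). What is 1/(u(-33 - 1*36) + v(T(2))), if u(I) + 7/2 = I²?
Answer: 10/47529 ≈ 0.00021040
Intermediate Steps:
u(I) = -7/2 + I²
c(s, M) = -⅗ (c(s, M) = 6/(-6 - 4) = 6/(-10) = 6*(-⅒) = -⅗)
T(V) = 2*V
v(X) = -⅗ - X
1/(u(-33 - 1*36) + v(T(2))) = 1/((-7/2 + (-33 - 1*36)²) + (-⅗ - 2*2)) = 1/((-7/2 + (-33 - 36)²) + (-⅗ - 1*4)) = 1/((-7/2 + (-69)²) + (-⅗ - 4)) = 1/((-7/2 + 4761) - 23/5) = 1/(9515/2 - 23/5) = 1/(47529/10) = 10/47529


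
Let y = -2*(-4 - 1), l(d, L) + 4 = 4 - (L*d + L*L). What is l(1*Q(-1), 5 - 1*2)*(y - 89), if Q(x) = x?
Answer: 474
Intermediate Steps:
l(d, L) = -L**2 - L*d (l(d, L) = -4 + (4 - (L*d + L*L)) = -4 + (4 - (L*d + L**2)) = -4 + (4 - (L**2 + L*d)) = -4 + (4 + (-L**2 - L*d)) = -4 + (4 - L**2 - L*d) = -L**2 - L*d)
y = 10 (y = -2*(-5) = 10)
l(1*Q(-1), 5 - 1*2)*(y - 89) = (-(5 - 1*2)*((5 - 1*2) + 1*(-1)))*(10 - 89) = -(5 - 2)*((5 - 2) - 1)*(-79) = -1*3*(3 - 1)*(-79) = -1*3*2*(-79) = -6*(-79) = 474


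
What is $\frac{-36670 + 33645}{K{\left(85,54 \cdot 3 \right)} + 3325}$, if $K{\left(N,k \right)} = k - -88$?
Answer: $- \frac{11}{13} \approx -0.84615$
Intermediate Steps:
$K{\left(N,k \right)} = 88 + k$ ($K{\left(N,k \right)} = k + 88 = 88 + k$)
$\frac{-36670 + 33645}{K{\left(85,54 \cdot 3 \right)} + 3325} = \frac{-36670 + 33645}{\left(88 + 54 \cdot 3\right) + 3325} = - \frac{3025}{\left(88 + 162\right) + 3325} = - \frac{3025}{250 + 3325} = - \frac{3025}{3575} = \left(-3025\right) \frac{1}{3575} = - \frac{11}{13}$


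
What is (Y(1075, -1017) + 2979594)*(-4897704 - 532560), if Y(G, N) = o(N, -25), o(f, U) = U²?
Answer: -16183375947816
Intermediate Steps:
Y(G, N) = 625 (Y(G, N) = (-25)² = 625)
(Y(1075, -1017) + 2979594)*(-4897704 - 532560) = (625 + 2979594)*(-4897704 - 532560) = 2980219*(-5430264) = -16183375947816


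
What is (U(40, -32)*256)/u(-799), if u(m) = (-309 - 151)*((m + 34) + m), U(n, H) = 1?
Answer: 16/44965 ≈ 0.00035583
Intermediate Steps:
u(m) = -15640 - 920*m (u(m) = -460*((34 + m) + m) = -460*(34 + 2*m) = -15640 - 920*m)
(U(40, -32)*256)/u(-799) = (1*256)/(-15640 - 920*(-799)) = 256/(-15640 + 735080) = 256/719440 = 256*(1/719440) = 16/44965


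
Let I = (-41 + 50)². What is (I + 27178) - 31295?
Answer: -4036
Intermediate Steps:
I = 81 (I = 9² = 81)
(I + 27178) - 31295 = (81 + 27178) - 31295 = 27259 - 31295 = -4036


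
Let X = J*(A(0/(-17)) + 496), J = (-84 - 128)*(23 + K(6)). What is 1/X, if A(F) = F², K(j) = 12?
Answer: -1/3680320 ≈ -2.7172e-7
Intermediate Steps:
J = -7420 (J = (-84 - 128)*(23 + 12) = -212*35 = -7420)
X = -3680320 (X = -7420*((0/(-17))² + 496) = -7420*((0*(-1/17))² + 496) = -7420*(0² + 496) = -7420*(0 + 496) = -7420*496 = -3680320)
1/X = 1/(-3680320) = -1/3680320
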